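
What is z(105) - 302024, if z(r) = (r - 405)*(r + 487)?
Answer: -479624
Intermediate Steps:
z(r) = (-405 + r)*(487 + r)
z(105) - 302024 = (-197235 + 105**2 + 82*105) - 302024 = (-197235 + 11025 + 8610) - 302024 = -177600 - 302024 = -479624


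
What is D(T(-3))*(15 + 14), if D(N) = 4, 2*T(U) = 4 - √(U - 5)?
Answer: 116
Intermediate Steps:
T(U) = 2 - √(-5 + U)/2 (T(U) = (4 - √(U - 5))/2 = (4 - √(-5 + U))/2 = 2 - √(-5 + U)/2)
D(T(-3))*(15 + 14) = 4*(15 + 14) = 4*29 = 116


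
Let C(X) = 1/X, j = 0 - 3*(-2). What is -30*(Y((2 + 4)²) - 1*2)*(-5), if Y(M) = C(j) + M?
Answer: 5125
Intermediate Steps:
j = 6 (j = 0 + 6 = 6)
C(X) = 1/X
Y(M) = ⅙ + M (Y(M) = 1/6 + M = ⅙ + M)
-30*(Y((2 + 4)²) - 1*2)*(-5) = -30*((⅙ + (2 + 4)²) - 1*2)*(-5) = -30*((⅙ + 6²) - 2)*(-5) = -30*((⅙ + 36) - 2)*(-5) = -30*(217/6 - 2)*(-5) = -30*205/6*(-5) = -1025*(-5) = 5125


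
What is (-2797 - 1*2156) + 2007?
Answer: -2946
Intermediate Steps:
(-2797 - 1*2156) + 2007 = (-2797 - 2156) + 2007 = -4953 + 2007 = -2946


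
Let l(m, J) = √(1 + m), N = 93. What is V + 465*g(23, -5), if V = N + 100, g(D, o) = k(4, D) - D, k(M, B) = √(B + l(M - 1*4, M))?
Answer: -10502 + 930*√6 ≈ -8224.0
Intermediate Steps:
k(M, B) = √(B + √(-3 + M)) (k(M, B) = √(B + √(1 + (M - 1*4))) = √(B + √(1 + (M - 4))) = √(B + √(1 + (-4 + M))) = √(B + √(-3 + M)))
g(D, o) = √(1 + D) - D (g(D, o) = √(D + √(-3 + 4)) - D = √(D + √1) - D = √(D + 1) - D = √(1 + D) - D)
V = 193 (V = 93 + 100 = 193)
V + 465*g(23, -5) = 193 + 465*(√(1 + 23) - 1*23) = 193 + 465*(√24 - 23) = 193 + 465*(2*√6 - 23) = 193 + 465*(-23 + 2*√6) = 193 + (-10695 + 930*√6) = -10502 + 930*√6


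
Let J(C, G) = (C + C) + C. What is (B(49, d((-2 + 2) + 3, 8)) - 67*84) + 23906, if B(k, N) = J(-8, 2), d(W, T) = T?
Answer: 18254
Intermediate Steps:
J(C, G) = 3*C (J(C, G) = 2*C + C = 3*C)
B(k, N) = -24 (B(k, N) = 3*(-8) = -24)
(B(49, d((-2 + 2) + 3, 8)) - 67*84) + 23906 = (-24 - 67*84) + 23906 = (-24 - 5628) + 23906 = -5652 + 23906 = 18254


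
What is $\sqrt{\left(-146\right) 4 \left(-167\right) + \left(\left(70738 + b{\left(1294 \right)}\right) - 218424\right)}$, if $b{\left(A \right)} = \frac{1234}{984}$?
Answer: $\frac{i \sqrt{3035285637}}{246} \approx 223.96 i$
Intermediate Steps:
$b{\left(A \right)} = \frac{617}{492}$ ($b{\left(A \right)} = 1234 \cdot \frac{1}{984} = \frac{617}{492}$)
$\sqrt{\left(-146\right) 4 \left(-167\right) + \left(\left(70738 + b{\left(1294 \right)}\right) - 218424\right)} = \sqrt{\left(-146\right) 4 \left(-167\right) + \left(\left(70738 + \frac{617}{492}\right) - 218424\right)} = \sqrt{\left(-584\right) \left(-167\right) + \left(\frac{34803713}{492} - 218424\right)} = \sqrt{97528 - \frac{72660895}{492}} = \sqrt{- \frac{24677119}{492}} = \frac{i \sqrt{3035285637}}{246}$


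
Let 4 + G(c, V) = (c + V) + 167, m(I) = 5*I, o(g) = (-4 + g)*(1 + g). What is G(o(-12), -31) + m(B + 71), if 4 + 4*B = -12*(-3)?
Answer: 703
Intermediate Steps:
B = 8 (B = -1 + (-12*(-3))/4 = -1 + (1/4)*36 = -1 + 9 = 8)
o(g) = (1 + g)*(-4 + g)
G(c, V) = 163 + V + c (G(c, V) = -4 + ((c + V) + 167) = -4 + ((V + c) + 167) = -4 + (167 + V + c) = 163 + V + c)
G(o(-12), -31) + m(B + 71) = (163 - 31 + (-4 + (-12)**2 - 3*(-12))) + 5*(8 + 71) = (163 - 31 + (-4 + 144 + 36)) + 5*79 = (163 - 31 + 176) + 395 = 308 + 395 = 703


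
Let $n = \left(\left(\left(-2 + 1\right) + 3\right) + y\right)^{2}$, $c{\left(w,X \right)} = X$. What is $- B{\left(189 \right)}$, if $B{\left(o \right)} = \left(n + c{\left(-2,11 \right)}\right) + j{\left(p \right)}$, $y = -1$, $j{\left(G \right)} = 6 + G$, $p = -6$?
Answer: $-12$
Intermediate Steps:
$n = 1$ ($n = \left(\left(\left(-2 + 1\right) + 3\right) - 1\right)^{2} = \left(\left(-1 + 3\right) - 1\right)^{2} = \left(2 - 1\right)^{2} = 1^{2} = 1$)
$B{\left(o \right)} = 12$ ($B{\left(o \right)} = \left(1 + 11\right) + \left(6 - 6\right) = 12 + 0 = 12$)
$- B{\left(189 \right)} = \left(-1\right) 12 = -12$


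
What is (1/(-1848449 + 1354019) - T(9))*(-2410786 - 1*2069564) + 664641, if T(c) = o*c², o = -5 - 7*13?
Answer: -574173927471934/16481 ≈ -3.4839e+10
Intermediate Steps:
o = -96 (o = -5 - 91 = -96)
T(c) = -96*c²
(1/(-1848449 + 1354019) - T(9))*(-2410786 - 1*2069564) + 664641 = (1/(-1848449 + 1354019) - (-96)*9²)*(-2410786 - 1*2069564) + 664641 = (1/(-494430) - (-96)*81)*(-2410786 - 2069564) + 664641 = (-1/494430 - 1*(-7776))*(-4480350) + 664641 = (-1/494430 + 7776)*(-4480350) + 664641 = (3844687679/494430)*(-4480350) + 664641 = -574184881420255/16481 + 664641 = -574173927471934/16481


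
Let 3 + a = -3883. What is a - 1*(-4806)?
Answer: 920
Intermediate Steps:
a = -3886 (a = -3 - 3883 = -3886)
a - 1*(-4806) = -3886 - 1*(-4806) = -3886 + 4806 = 920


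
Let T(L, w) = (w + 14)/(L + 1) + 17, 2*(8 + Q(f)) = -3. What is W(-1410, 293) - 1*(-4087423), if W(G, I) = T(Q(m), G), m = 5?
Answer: 69489272/17 ≈ 4.0876e+6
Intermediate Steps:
Q(f) = -19/2 (Q(f) = -8 + (½)*(-3) = -8 - 3/2 = -19/2)
T(L, w) = 17 + (14 + w)/(1 + L) (T(L, w) = (14 + w)/(1 + L) + 17 = 17 + (14 + w)/(1 + L))
W(G, I) = 261/17 - 2*G/17 (W(G, I) = (31 + G + 17*(-19/2))/(1 - 19/2) = (31 + G - 323/2)/(-17/2) = -2*(-261/2 + G)/17 = 261/17 - 2*G/17)
W(-1410, 293) - 1*(-4087423) = (261/17 - 2/17*(-1410)) - 1*(-4087423) = (261/17 + 2820/17) + 4087423 = 3081/17 + 4087423 = 69489272/17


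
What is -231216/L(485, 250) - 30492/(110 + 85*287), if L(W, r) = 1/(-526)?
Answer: 2980288659588/24505 ≈ 1.2162e+8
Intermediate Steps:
L(W, r) = -1/526
-231216/L(485, 250) - 30492/(110 + 85*287) = -231216/(-1/526) - 30492/(110 + 85*287) = -231216*(-526) - 30492/(110 + 24395) = 121619616 - 30492/24505 = 2980288659588/24505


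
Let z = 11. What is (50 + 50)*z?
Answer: 1100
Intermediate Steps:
(50 + 50)*z = (50 + 50)*11 = 100*11 = 1100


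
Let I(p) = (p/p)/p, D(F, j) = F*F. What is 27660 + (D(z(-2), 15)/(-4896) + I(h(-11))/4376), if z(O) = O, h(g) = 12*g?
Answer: 814842333001/29459232 ≈ 27660.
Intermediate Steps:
D(F, j) = F**2
I(p) = 1/p
27660 + (D(z(-2), 15)/(-4896) + I(h(-11))/4376) = 27660 + ((-2)**2/(-4896) + 1/((12*(-11))*4376)) = 27660 + (4*(-1/4896) + (1/4376)/(-132)) = 27660 + (-1/1224 - 1/132*1/4376) = 27660 + (-1/1224 - 1/577632) = 27660 - 24119/29459232 = 814842333001/29459232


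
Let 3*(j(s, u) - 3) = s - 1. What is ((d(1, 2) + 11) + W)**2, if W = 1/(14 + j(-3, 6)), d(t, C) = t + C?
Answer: 436921/2209 ≈ 197.79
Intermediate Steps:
j(s, u) = 8/3 + s/3 (j(s, u) = 3 + (s - 1)/3 = 3 + (-1 + s)/3 = 3 + (-1/3 + s/3) = 8/3 + s/3)
d(t, C) = C + t
W = 3/47 (W = 1/(14 + (8/3 + (1/3)*(-3))) = 1/(14 + (8/3 - 1)) = 1/(14 + 5/3) = 1/(47/3) = 3/47 ≈ 0.063830)
((d(1, 2) + 11) + W)**2 = (((2 + 1) + 11) + 3/47)**2 = ((3 + 11) + 3/47)**2 = (14 + 3/47)**2 = (661/47)**2 = 436921/2209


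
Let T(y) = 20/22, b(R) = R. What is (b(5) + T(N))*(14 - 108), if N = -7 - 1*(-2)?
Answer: -6110/11 ≈ -555.45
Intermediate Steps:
N = -5 (N = -7 + 2 = -5)
T(y) = 10/11 (T(y) = 20*(1/22) = 10/11)
(b(5) + T(N))*(14 - 108) = (5 + 10/11)*(14 - 108) = (65/11)*(-94) = -6110/11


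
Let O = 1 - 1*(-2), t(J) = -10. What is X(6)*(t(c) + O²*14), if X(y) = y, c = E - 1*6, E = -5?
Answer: 696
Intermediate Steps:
c = -11 (c = -5 - 1*6 = -5 - 6 = -11)
O = 3 (O = 1 + 2 = 3)
X(6)*(t(c) + O²*14) = 6*(-10 + 3²*14) = 6*(-10 + 9*14) = 6*(-10 + 126) = 6*116 = 696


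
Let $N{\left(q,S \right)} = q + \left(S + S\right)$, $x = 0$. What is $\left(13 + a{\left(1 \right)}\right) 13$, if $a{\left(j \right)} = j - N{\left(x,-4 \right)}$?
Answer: $286$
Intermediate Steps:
$N{\left(q,S \right)} = q + 2 S$
$a{\left(j \right)} = 8 + j$ ($a{\left(j \right)} = j - \left(0 + 2 \left(-4\right)\right) = j - \left(0 - 8\right) = j - -8 = j + 8 = 8 + j$)
$\left(13 + a{\left(1 \right)}\right) 13 = \left(13 + \left(8 + 1\right)\right) 13 = \left(13 + 9\right) 13 = 22 \cdot 13 = 286$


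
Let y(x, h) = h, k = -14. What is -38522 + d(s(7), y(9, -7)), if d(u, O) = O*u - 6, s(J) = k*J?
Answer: -37842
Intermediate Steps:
s(J) = -14*J
d(u, O) = -6 + O*u
-38522 + d(s(7), y(9, -7)) = -38522 + (-6 - (-98)*7) = -38522 + (-6 - 7*(-98)) = -38522 + (-6 + 686) = -38522 + 680 = -37842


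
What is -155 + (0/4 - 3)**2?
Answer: -146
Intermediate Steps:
-155 + (0/4 - 3)**2 = -155 + (0*(1/4) - 3)**2 = -155 + (0 - 3)**2 = -155 + (-3)**2 = -155 + 9 = -146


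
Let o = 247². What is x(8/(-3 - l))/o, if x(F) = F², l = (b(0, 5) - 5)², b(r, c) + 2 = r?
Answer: 4/10310521 ≈ 3.8795e-7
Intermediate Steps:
b(r, c) = -2 + r
l = 49 (l = ((-2 + 0) - 5)² = (-2 - 5)² = (-7)² = 49)
o = 61009
x(8/(-3 - l))/o = (8/(-3 - 1*49))²/61009 = (8/(-3 - 49))²*(1/61009) = (8/(-52))²*(1/61009) = (8*(-1/52))²*(1/61009) = (-2/13)²*(1/61009) = (4/169)*(1/61009) = 4/10310521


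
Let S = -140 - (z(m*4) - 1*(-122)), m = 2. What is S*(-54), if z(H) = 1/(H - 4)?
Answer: 28323/2 ≈ 14162.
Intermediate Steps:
z(H) = 1/(-4 + H)
S = -1049/4 (S = -140 - (1/(-4 + 2*4) - 1*(-122)) = -140 - (1/(-4 + 8) + 122) = -140 - (1/4 + 122) = -140 - (¼ + 122) = -140 - 1*489/4 = -140 - 489/4 = -1049/4 ≈ -262.25)
S*(-54) = -1049/4*(-54) = 28323/2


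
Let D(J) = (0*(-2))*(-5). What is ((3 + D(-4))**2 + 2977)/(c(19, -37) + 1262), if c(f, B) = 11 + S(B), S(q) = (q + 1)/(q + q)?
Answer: 110482/47119 ≈ 2.3447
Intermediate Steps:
S(q) = (1 + q)/(2*q) (S(q) = (1 + q)/((2*q)) = (1 + q)*(1/(2*q)) = (1 + q)/(2*q))
D(J) = 0 (D(J) = 0*(-5) = 0)
c(f, B) = 11 + (1 + B)/(2*B)
((3 + D(-4))**2 + 2977)/(c(19, -37) + 1262) = ((3 + 0)**2 + 2977)/((1/2)*(1 + 23*(-37))/(-37) + 1262) = (3**2 + 2977)/((1/2)*(-1/37)*(1 - 851) + 1262) = (9 + 2977)/((1/2)*(-1/37)*(-850) + 1262) = 2986/(425/37 + 1262) = 2986/(47119/37) = 2986*(37/47119) = 110482/47119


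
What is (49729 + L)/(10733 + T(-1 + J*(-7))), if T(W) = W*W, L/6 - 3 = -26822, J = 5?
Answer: -111185/12029 ≈ -9.2431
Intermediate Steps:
L = -160914 (L = 18 + 6*(-26822) = 18 - 160932 = -160914)
T(W) = W²
(49729 + L)/(10733 + T(-1 + J*(-7))) = (49729 - 160914)/(10733 + (-1 + 5*(-7))²) = -111185/(10733 + (-1 - 35)²) = -111185/(10733 + (-36)²) = -111185/(10733 + 1296) = -111185/12029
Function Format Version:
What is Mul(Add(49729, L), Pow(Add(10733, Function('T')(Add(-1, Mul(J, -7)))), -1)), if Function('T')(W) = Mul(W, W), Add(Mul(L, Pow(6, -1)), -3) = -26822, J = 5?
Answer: Rational(-111185, 12029) ≈ -9.2431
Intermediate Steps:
L = -160914 (L = Add(18, Mul(6, -26822)) = Add(18, -160932) = -160914)
Function('T')(W) = Pow(W, 2)
Mul(Add(49729, L), Pow(Add(10733, Function('T')(Add(-1, Mul(J, -7)))), -1)) = Mul(Add(49729, -160914), Pow(Add(10733, Pow(Add(-1, Mul(5, -7)), 2)), -1)) = Mul(-111185, Pow(Add(10733, Pow(Add(-1, -35), 2)), -1)) = Mul(-111185, Pow(Add(10733, Pow(-36, 2)), -1)) = Mul(-111185, Pow(Add(10733, 1296), -1)) = Mul(-111185, Pow(12029, -1)) = Mul(-111185, Rational(1, 12029)) = Rational(-111185, 12029)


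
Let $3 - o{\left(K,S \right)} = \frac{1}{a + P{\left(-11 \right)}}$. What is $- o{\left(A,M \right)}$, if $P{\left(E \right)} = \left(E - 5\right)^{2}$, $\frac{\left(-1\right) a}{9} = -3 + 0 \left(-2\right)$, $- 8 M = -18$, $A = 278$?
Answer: $- \frac{848}{283} \approx -2.9965$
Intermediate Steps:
$M = \frac{9}{4}$ ($M = \left(- \frac{1}{8}\right) \left(-18\right) = \frac{9}{4} \approx 2.25$)
$a = 27$ ($a = - 9 \left(-3 + 0 \left(-2\right)\right) = - 9 \left(-3 + 0\right) = \left(-9\right) \left(-3\right) = 27$)
$P{\left(E \right)} = \left(-5 + E\right)^{2}$
$o{\left(K,S \right)} = \frac{848}{283}$ ($o{\left(K,S \right)} = 3 - \frac{1}{27 + \left(-5 - 11\right)^{2}} = 3 - \frac{1}{27 + \left(-16\right)^{2}} = 3 - \frac{1}{27 + 256} = 3 - \frac{1}{283} = \frac{848}{283}$)
$- o{\left(A,M \right)} = \left(-1\right) \frac{848}{283} = - \frac{848}{283}$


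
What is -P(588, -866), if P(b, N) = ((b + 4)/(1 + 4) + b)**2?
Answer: -12475024/25 ≈ -4.9900e+5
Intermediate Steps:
P(b, N) = (4/5 + 6*b/5)**2 (P(b, N) = ((4 + b)/5 + b)**2 = ((4 + b)*(1/5) + b)**2 = ((4/5 + b/5) + b)**2 = (4/5 + 6*b/5)**2)
-P(588, -866) = -4*(2 + 3*588)**2/25 = -4*(2 + 1764)**2/25 = -4*1766**2/25 = -4*3118756/25 = -1*12475024/25 = -12475024/25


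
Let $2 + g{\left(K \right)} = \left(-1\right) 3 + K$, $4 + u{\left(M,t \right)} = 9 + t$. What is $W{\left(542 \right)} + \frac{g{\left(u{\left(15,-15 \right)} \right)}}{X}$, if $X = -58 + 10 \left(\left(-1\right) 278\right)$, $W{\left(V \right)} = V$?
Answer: $\frac{512737}{946} \approx 542.0$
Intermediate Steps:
$u{\left(M,t \right)} = 5 + t$ ($u{\left(M,t \right)} = -4 + \left(9 + t\right) = 5 + t$)
$g{\left(K \right)} = -5 + K$ ($g{\left(K \right)} = -2 + \left(\left(-1\right) 3 + K\right) = -2 + \left(-3 + K\right) = -5 + K$)
$X = -2838$ ($X = -58 + 10 \left(-278\right) = -58 - 2780 = -2838$)
$W{\left(542 \right)} + \frac{g{\left(u{\left(15,-15 \right)} \right)}}{X} = 542 + \frac{-5 + \left(5 - 15\right)}{-2838} = 542 + \left(-5 - 10\right) \left(- \frac{1}{2838}\right) = 542 - - \frac{5}{946} = 542 + \frac{5}{946} = \frac{512737}{946}$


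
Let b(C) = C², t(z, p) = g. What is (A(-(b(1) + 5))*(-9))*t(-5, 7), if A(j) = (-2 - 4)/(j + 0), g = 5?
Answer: -45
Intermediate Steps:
t(z, p) = 5
A(j) = -6/j
(A(-(b(1) + 5))*(-9))*t(-5, 7) = (-6*(-1/(1² + 5))*(-9))*5 = (-6*(-1/(1 + 5))*(-9))*5 = (-6/((-1*6))*(-9))*5 = (-6/(-6)*(-9))*5 = (-6*(-⅙)*(-9))*5 = (1*(-9))*5 = -9*5 = -45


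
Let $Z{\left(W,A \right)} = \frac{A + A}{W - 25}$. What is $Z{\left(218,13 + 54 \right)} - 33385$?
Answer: $- \frac{6443171}{193} \approx -33384.0$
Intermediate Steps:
$Z{\left(W,A \right)} = \frac{2 A}{-25 + W}$
$Z{\left(218,13 + 54 \right)} - 33385 = \frac{2 \left(13 + 54\right)}{-25 + 218} - 33385 = 2 \cdot 67 \cdot \frac{1}{193} - 33385 = \frac{134}{193} - 33385 = - \frac{6443171}{193}$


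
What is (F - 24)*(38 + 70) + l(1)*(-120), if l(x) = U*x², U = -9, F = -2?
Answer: -1728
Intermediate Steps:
l(x) = -9*x²
(F - 24)*(38 + 70) + l(1)*(-120) = (-2 - 24)*(38 + 70) - 9*1²*(-120) = -26*108 - 9*1*(-120) = -2808 - 9*(-120) = -2808 + 1080 = -1728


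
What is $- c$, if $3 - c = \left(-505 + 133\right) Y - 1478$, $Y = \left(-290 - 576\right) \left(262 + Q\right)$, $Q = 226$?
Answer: $157208695$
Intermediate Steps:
$Y = -422608$ ($Y = \left(-290 - 576\right) \left(262 + 226\right) = \left(-866\right) 488 = -422608$)
$c = -157208695$ ($c = 3 - \left(\left(-505 + 133\right) \left(-422608\right) - 1478\right) = 3 - \left(\left(-372\right) \left(-422608\right) - 1478\right) = 3 - \left(157210176 - 1478\right) = 3 - 157208698 = -157208695$)
$- c = \left(-1\right) \left(-157208695\right) = 157208695$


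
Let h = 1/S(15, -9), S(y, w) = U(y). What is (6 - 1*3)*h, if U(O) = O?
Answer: ⅕ ≈ 0.20000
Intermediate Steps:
S(y, w) = y
h = 1/15 ≈ 0.066667
(6 - 1*3)*h = (6 - 1*3)*(1/15) = (6 - 3)*(1/15) = 3*(1/15) = ⅕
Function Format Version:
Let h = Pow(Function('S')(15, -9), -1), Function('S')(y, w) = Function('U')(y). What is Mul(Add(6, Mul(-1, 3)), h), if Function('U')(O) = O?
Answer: Rational(1, 5) ≈ 0.20000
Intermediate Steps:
Function('S')(y, w) = y
h = Rational(1, 15) (h = Pow(15, -1) = Rational(1, 15) ≈ 0.066667)
Mul(Add(6, Mul(-1, 3)), h) = Mul(Add(6, Mul(-1, 3)), Rational(1, 15)) = Mul(Add(6, -3), Rational(1, 15)) = Mul(3, Rational(1, 15)) = Rational(1, 5)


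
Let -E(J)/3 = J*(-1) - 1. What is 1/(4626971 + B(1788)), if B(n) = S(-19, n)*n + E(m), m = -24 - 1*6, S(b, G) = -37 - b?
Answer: 1/4594700 ≈ 2.1764e-7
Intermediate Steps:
m = -30 (m = -24 - 6 = -30)
E(J) = 3 + 3*J (E(J) = -3*(J*(-1) - 1) = -3*(-J - 1) = -3*(-1 - J) = 3 + 3*J)
B(n) = -87 - 18*n (B(n) = (-37 - 1*(-19))*n + (3 + 3*(-30)) = (-37 + 19)*n + (3 - 90) = -18*n - 87 = -87 - 18*n)
1/(4626971 + B(1788)) = 1/(4626971 + (-87 - 18*1788)) = 1/(4626971 + (-87 - 32184)) = 1/(4626971 - 32271) = 1/4594700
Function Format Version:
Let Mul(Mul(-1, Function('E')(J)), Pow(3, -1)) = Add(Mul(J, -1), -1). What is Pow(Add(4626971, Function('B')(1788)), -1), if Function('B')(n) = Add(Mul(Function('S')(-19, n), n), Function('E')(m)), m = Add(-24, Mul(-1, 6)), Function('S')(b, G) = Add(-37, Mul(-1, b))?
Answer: Rational(1, 4594700) ≈ 2.1764e-7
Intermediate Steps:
m = -30 (m = Add(-24, -6) = -30)
Function('E')(J) = Add(3, Mul(3, J)) (Function('E')(J) = Mul(-3, Add(Mul(J, -1), -1)) = Mul(-3, Add(Mul(-1, J), -1)) = Mul(-3, Add(-1, Mul(-1, J))) = Add(3, Mul(3, J)))
Function('B')(n) = Add(-87, Mul(-18, n)) (Function('B')(n) = Add(Mul(Add(-37, Mul(-1, -19)), n), Add(3, Mul(3, -30))) = Add(Mul(Add(-37, 19), n), Add(3, -90)) = Add(Mul(-18, n), -87) = Add(-87, Mul(-18, n)))
Pow(Add(4626971, Function('B')(1788)), -1) = Pow(Add(4626971, Add(-87, Mul(-18, 1788))), -1) = Pow(Add(4626971, Add(-87, -32184)), -1) = Pow(Add(4626971, -32271), -1) = Pow(4594700, -1) = Rational(1, 4594700)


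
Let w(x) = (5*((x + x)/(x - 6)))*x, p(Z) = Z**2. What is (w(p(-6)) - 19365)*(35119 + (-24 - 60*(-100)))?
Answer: -778051635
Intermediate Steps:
w(x) = 10*x**2/(-6 + x) (w(x) = (5*((2*x)/(-6 + x)))*x = (5*(2*x/(-6 + x)))*x = (10*x/(-6 + x))*x = 10*x**2/(-6 + x))
(w(p(-6)) - 19365)*(35119 + (-24 - 60*(-100))) = (10*((-6)**2)**2/(-6 + (-6)**2) - 19365)*(35119 + (-24 - 60*(-100))) = (10*36**2/(-6 + 36) - 19365)*(35119 + (-24 + 6000)) = (10*1296/30 - 19365)*(35119 + 5976) = (10*1296*(1/30) - 19365)*41095 = (432 - 19365)*41095 = -18933*41095 = -778051635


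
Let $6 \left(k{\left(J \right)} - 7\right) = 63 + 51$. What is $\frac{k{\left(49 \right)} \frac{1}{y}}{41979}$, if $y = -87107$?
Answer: $- \frac{26}{3656664753} \approx -7.1103 \cdot 10^{-9}$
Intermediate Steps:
$k{\left(J \right)} = 26$ ($k{\left(J \right)} = 7 + \frac{63 + 51}{6} = 7 + \frac{1}{6} \cdot 114 = 7 + 19 = 26$)
$\frac{k{\left(49 \right)} \frac{1}{y}}{41979} = \frac{26 \frac{1}{-87107}}{41979} = 26 \left(- \frac{1}{87107}\right) \frac{1}{41979} = \left(- \frac{26}{87107}\right) \frac{1}{41979} = - \frac{26}{3656664753}$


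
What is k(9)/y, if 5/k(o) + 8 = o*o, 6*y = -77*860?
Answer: -3/483406 ≈ -6.2060e-6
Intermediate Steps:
y = -33110/3 (y = (-77*860)/6 = (⅙)*(-66220) = -33110/3 ≈ -11037.)
k(o) = 5/(-8 + o²) (k(o) = 5/(-8 + o*o) = 5/(-8 + o²))
k(9)/y = (5/(-8 + 9²))/(-33110/3) = (5/(-8 + 81))*(-3/33110) = (5/73)*(-3/33110) = -3/483406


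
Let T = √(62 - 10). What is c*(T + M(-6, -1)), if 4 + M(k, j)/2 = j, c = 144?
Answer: -1440 + 288*√13 ≈ -401.60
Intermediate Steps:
M(k, j) = -8 + 2*j
T = 2*√13 (T = √52 = 2*√13 ≈ 7.2111)
c*(T + M(-6, -1)) = 144*(2*√13 + (-8 + 2*(-1))) = 144*(2*√13 + (-8 - 2)) = 144*(2*√13 - 10) = 144*(-10 + 2*√13) = -1440 + 288*√13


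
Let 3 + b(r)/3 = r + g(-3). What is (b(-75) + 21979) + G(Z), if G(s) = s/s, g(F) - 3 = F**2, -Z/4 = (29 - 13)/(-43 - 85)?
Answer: 21782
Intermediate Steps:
Z = 1/2 (Z = -4*(29 - 13)/(-43 - 85) = -64/(-128) = -64*(-1)/128 = -4*(-1/8) = 1/2 ≈ 0.50000)
g(F) = 3 + F**2
b(r) = 27 + 3*r (b(r) = -9 + 3*(r + (3 + (-3)**2)) = -9 + 3*(r + (3 + 9)) = -9 + 3*(r + 12) = -9 + 3*(12 + r) = -9 + (36 + 3*r) = 27 + 3*r)
G(s) = 1
(b(-75) + 21979) + G(Z) = ((27 + 3*(-75)) + 21979) + 1 = ((27 - 225) + 21979) + 1 = (-198 + 21979) + 1 = 21781 + 1 = 21782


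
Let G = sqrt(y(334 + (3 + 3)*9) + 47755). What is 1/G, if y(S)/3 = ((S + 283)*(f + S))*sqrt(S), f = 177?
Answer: sqrt(5)/(5*sqrt(9551 + 454938*sqrt(97))) ≈ 0.00021105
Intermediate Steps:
y(S) = 3*sqrt(S)*(177 + S)*(283 + S) (y(S) = 3*(((S + 283)*(177 + S))*sqrt(S)) = 3*(((283 + S)*(177 + S))*sqrt(S)) = 3*(((177 + S)*(283 + S))*sqrt(S)) = 3*(sqrt(S)*(177 + S)*(283 + S)) = 3*sqrt(S)*(177 + S)*(283 + S))
G = sqrt(47755 + 2274690*sqrt(97)) (G = sqrt(3*sqrt(334 + (3 + 3)*9)*(50091 + (334 + (3 + 3)*9)**2 + 460*(334 + (3 + 3)*9)) + 47755) = sqrt(3*sqrt(334 + 6*9)*(50091 + (334 + 6*9)**2 + 460*(334 + 6*9)) + 47755) = sqrt(3*sqrt(334 + 54)*(50091 + (334 + 54)**2 + 460*(334 + 54)) + 47755) = sqrt(3*sqrt(388)*(50091 + 388**2 + 460*388) + 47755) = sqrt(3*(2*sqrt(97))*(50091 + 150544 + 178480) + 47755) = sqrt(3*(2*sqrt(97))*379115 + 47755) = sqrt(2274690*sqrt(97) + 47755) = sqrt(47755 + 2274690*sqrt(97)) ≈ 4738.2)
1/G = 1/(sqrt(47755 + 2274690*sqrt(97))) = 1/sqrt(47755 + 2274690*sqrt(97))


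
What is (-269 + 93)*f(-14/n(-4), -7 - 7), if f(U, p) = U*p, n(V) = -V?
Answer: -8624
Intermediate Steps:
(-269 + 93)*f(-14/n(-4), -7 - 7) = (-269 + 93)*((-14/((-1*(-4))))*(-7 - 7)) = -176*(-14/4)*(-14) = -176*(-14*1/4)*(-14) = -(-616)*(-14) = -176*49 = -8624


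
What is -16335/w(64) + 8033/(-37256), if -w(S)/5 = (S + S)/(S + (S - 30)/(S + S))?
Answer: 62568679555/38150144 ≈ 1640.1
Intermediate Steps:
w(S) = -10*S/(S + (-30 + S)/(2*S)) (w(S) = -5*(S + S)/(S + (S - 30)/(S + S)) = -5*2*S/(S + (-30 + S)/((2*S))) = -5*2*S/(S + (-30 + S)*(1/(2*S))) = -5*2*S/(S + (-30 + S)/(2*S)) = -10*S/(S + (-30 + S)/(2*S)))
-16335/w(64) + 8033/(-37256) = -16335/((-20*64²/(-30 + 64 + 2*64²))) + 8033/(-37256) = -16335/((-20*4096/(-30 + 64 + 2*4096))) + 8033*(-1/37256) = -16335/((-20*4096/(-30 + 64 + 8192))) - 8033/37256 = -16335/((-20*4096/8226)) - 8033/37256 = -16335/((-20*4096*1/8226)) - 8033/37256 = -16335/(-40960/4113) - 8033/37256 = -16335*(-4113/40960) - 8033/37256 = 13437171/8192 - 8033/37256 = 62568679555/38150144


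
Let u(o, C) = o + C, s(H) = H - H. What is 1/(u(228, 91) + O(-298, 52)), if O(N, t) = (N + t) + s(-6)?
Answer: 1/73 ≈ 0.013699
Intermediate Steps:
s(H) = 0
u(o, C) = C + o
O(N, t) = N + t (O(N, t) = (N + t) + 0 = N + t)
1/(u(228, 91) + O(-298, 52)) = 1/((91 + 228) + (-298 + 52)) = 1/(319 - 246) = 1/73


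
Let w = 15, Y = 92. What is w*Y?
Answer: 1380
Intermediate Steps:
w*Y = 15*92 = 1380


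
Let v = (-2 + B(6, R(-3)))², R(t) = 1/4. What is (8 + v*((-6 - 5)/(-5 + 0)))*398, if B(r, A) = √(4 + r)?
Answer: 77212/5 - 17512*√10/5 ≈ 4366.8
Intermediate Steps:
R(t) = ¼
v = (-2 + √10)² (v = (-2 + √(4 + 6))² = (-2 + √10)² ≈ 1.3509)
(8 + v*((-6 - 5)/(-5 + 0)))*398 = (8 + (2 - √10)²*((-6 - 5)/(-5 + 0)))*398 = (8 + (2 - √10)²*(-11/(-5)))*398 = (8 + (2 - √10)²*(-11*(-⅕)))*398 = (8 + (2 - √10)²*(11/5))*398 = (8 + 11*(2 - √10)²/5)*398 = 3184 + 4378*(2 - √10)²/5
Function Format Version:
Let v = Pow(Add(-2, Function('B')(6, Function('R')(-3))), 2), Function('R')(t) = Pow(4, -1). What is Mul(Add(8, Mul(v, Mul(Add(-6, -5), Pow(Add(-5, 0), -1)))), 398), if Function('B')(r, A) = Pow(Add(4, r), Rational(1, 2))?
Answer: Add(Rational(77212, 5), Mul(Rational(-17512, 5), Pow(10, Rational(1, 2)))) ≈ 4366.8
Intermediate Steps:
Function('R')(t) = Rational(1, 4)
v = Pow(Add(-2, Pow(10, Rational(1, 2))), 2) (v = Pow(Add(-2, Pow(Add(4, 6), Rational(1, 2))), 2) = Pow(Add(-2, Pow(10, Rational(1, 2))), 2) ≈ 1.3509)
Mul(Add(8, Mul(v, Mul(Add(-6, -5), Pow(Add(-5, 0), -1)))), 398) = Mul(Add(8, Mul(Pow(Add(2, Mul(-1, Pow(10, Rational(1, 2)))), 2), Mul(Add(-6, -5), Pow(Add(-5, 0), -1)))), 398) = Mul(Add(8, Mul(Pow(Add(2, Mul(-1, Pow(10, Rational(1, 2)))), 2), Mul(-11, Pow(-5, -1)))), 398) = Mul(Add(8, Mul(Pow(Add(2, Mul(-1, Pow(10, Rational(1, 2)))), 2), Mul(-11, Rational(-1, 5)))), 398) = Mul(Add(8, Mul(Pow(Add(2, Mul(-1, Pow(10, Rational(1, 2)))), 2), Rational(11, 5))), 398) = Mul(Add(8, Mul(Rational(11, 5), Pow(Add(2, Mul(-1, Pow(10, Rational(1, 2)))), 2))), 398) = Add(3184, Mul(Rational(4378, 5), Pow(Add(2, Mul(-1, Pow(10, Rational(1, 2)))), 2)))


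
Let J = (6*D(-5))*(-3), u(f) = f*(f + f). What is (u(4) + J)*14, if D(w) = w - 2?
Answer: 2212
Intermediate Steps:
D(w) = -2 + w
u(f) = 2*f² (u(f) = f*(2*f) = 2*f²)
J = 126 (J = (6*(-2 - 5))*(-3) = (6*(-7))*(-3) = -42*(-3) = 126)
(u(4) + J)*14 = (2*4² + 126)*14 = (2*16 + 126)*14 = (32 + 126)*14 = 158*14 = 2212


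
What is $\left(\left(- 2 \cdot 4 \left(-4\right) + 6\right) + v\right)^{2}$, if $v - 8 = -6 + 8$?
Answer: $2304$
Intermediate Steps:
$v = 10$ ($v = 8 + \left(-6 + 8\right) = 8 + 2 = 10$)
$\left(\left(- 2 \cdot 4 \left(-4\right) + 6\right) + v\right)^{2} = \left(\left(- 2 \cdot 4 \left(-4\right) + 6\right) + 10\right)^{2} = \left(\left(\left(-2\right) \left(-16\right) + 6\right) + 10\right)^{2} = \left(\left(32 + 6\right) + 10\right)^{2} = \left(38 + 10\right)^{2} = 48^{2} = 2304$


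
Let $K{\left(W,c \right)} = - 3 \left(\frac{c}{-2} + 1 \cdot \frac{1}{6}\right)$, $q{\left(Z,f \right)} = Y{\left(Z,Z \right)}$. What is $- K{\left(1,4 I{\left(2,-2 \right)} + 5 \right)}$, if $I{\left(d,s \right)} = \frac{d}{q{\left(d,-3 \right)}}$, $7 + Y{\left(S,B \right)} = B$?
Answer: $- \frac{23}{5} \approx -4.6$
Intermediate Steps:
$Y{\left(S,B \right)} = -7 + B$
$q{\left(Z,f \right)} = -7 + Z$
$I{\left(d,s \right)} = \frac{d}{-7 + d}$
$K{\left(W,c \right)} = - \frac{1}{2} + \frac{3 c}{2}$ ($K{\left(W,c \right)} = - 3 \left(c \left(- \frac{1}{2}\right) + 1 \cdot \frac{1}{6}\right) = - 3 \left(- \frac{c}{2} + \frac{1}{6}\right) = - 3 \left(\frac{1}{6} - \frac{c}{2}\right) = - \frac{1}{2} + \frac{3 c}{2}$)
$- K{\left(1,4 I{\left(2,-2 \right)} + 5 \right)} = - (- \frac{1}{2} + \frac{3 \left(4 \frac{2}{-7 + 2} + 5\right)}{2}) = - (- \frac{1}{2} + \frac{3 \left(4 \frac{2}{-5} + 5\right)}{2}) = - (- \frac{1}{2} + \frac{3 \left(4 \cdot 2 \left(- \frac{1}{5}\right) + 5\right)}{2}) = - (- \frac{1}{2} + \frac{3 \left(4 \left(- \frac{2}{5}\right) + 5\right)}{2}) = - (- \frac{1}{2} + \frac{3 \left(- \frac{8}{5} + 5\right)}{2}) = - (- \frac{1}{2} + \frac{3}{2} \cdot \frac{17}{5}) = - (- \frac{1}{2} + \frac{51}{10}) = \left(-1\right) \frac{23}{5} = - \frac{23}{5}$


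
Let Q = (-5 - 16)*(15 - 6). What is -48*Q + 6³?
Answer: 9288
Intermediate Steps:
Q = -189 (Q = -21*9 = -189)
-48*Q + 6³ = -48*(-189) + 6³ = 9072 + 216 = 9288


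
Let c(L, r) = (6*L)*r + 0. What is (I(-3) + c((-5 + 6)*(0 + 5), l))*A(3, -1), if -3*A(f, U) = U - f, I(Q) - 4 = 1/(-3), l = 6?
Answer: 2204/9 ≈ 244.89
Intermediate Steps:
I(Q) = 11/3 (I(Q) = 4 + 1/(-3) = 4 - ⅓ = 11/3)
A(f, U) = -U/3 + f/3 (A(f, U) = -(U - f)/3 = -U/3 + f/3)
c(L, r) = 6*L*r (c(L, r) = 6*L*r + 0 = 6*L*r)
(I(-3) + c((-5 + 6)*(0 + 5), l))*A(3, -1) = (11/3 + 6*((-5 + 6)*(0 + 5))*6)*(-⅓*(-1) + (⅓)*3) = (11/3 + 6*(1*5)*6)*(⅓ + 1) = (11/3 + 6*5*6)*(4/3) = (11/3 + 180)*(4/3) = (551/3)*(4/3) = 2204/9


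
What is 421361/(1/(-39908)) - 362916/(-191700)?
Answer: -89543468236019/5325 ≈ -1.6816e+10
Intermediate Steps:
421361/(1/(-39908)) - 362916/(-191700) = 421361/(-1/39908) - 362916*(-1/191700) = 421361*(-39908) + 10081/5325 = -16815674788 + 10081/5325 = -89543468236019/5325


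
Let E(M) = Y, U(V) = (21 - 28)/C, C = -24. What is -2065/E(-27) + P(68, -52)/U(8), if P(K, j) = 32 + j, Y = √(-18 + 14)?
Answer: -480/7 + 2065*I/2 ≈ -68.571 + 1032.5*I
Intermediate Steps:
Y = 2*I (Y = √(-4) = 2*I ≈ 2.0*I)
U(V) = 7/24 (U(V) = (21 - 28)/(-24) = -7*(-1/24) = 7/24)
E(M) = 2*I
-2065/E(-27) + P(68, -52)/U(8) = -2065*(-I/2) + (32 - 52)/(7/24) = -(-2065)*I/2 - 20*24/7 = 2065*I/2 - 480/7 = -480/7 + 2065*I/2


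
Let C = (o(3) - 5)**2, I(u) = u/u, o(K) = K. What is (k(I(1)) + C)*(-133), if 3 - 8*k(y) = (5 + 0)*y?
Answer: -1995/4 ≈ -498.75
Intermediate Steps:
I(u) = 1
k(y) = 3/8 - 5*y/8 (k(y) = 3/8 - (5 + 0)*y/8 = 3/8 - 5*y/8)
C = 4 (C = (3 - 5)**2 = (-2)**2 = 4)
(k(I(1)) + C)*(-133) = ((3/8 - 5/8*1) + 4)*(-133) = ((3/8 - 5/8) + 4)*(-133) = (-1/4 + 4)*(-133) = (15/4)*(-133) = -1995/4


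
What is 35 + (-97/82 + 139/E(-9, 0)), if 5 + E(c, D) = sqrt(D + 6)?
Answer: -4303/1558 - 139*sqrt(6)/19 ≈ -20.682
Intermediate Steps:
E(c, D) = -5 + sqrt(6 + D) (E(c, D) = -5 + sqrt(D + 6) = -5 + sqrt(6 + D))
35 + (-97/82 + 139/E(-9, 0)) = 35 + (-97/82 + 139/(-5 + sqrt(6 + 0))) = 35 + (-97*1/82 + 139/(-5 + sqrt(6))) = 35 + (-97/82 + 139/(-5 + sqrt(6))) = 2773/82 + 139/(-5 + sqrt(6))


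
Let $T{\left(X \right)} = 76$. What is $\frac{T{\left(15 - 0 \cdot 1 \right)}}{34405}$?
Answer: $\frac{76}{34405} \approx 0.002209$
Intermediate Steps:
$\frac{T{\left(15 - 0 \cdot 1 \right)}}{34405} = \frac{76}{34405}$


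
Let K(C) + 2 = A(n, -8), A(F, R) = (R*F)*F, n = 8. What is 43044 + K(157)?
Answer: 42530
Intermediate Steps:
A(F, R) = R*F² (A(F, R) = (F*R)*F = R*F²)
K(C) = -514 (K(C) = -2 - 8*8² = -2 - 8*64 = -2 - 512 = -514)
43044 + K(157) = 43044 - 514 = 42530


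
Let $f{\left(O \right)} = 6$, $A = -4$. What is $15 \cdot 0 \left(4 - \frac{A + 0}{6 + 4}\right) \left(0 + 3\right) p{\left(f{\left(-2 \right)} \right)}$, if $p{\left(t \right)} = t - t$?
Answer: $0$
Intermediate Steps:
$p{\left(t \right)} = 0$
$15 \cdot 0 \left(4 - \frac{A + 0}{6 + 4}\right) \left(0 + 3\right) p{\left(f{\left(-2 \right)} \right)} = 15 \cdot 0 \left(4 - \frac{-4 + 0}{6 + 4}\right) \left(0 + 3\right) 0 = 0 \left(4 - - \frac{4}{10}\right) 3 \cdot 0 = 0 \left(4 - \left(-4\right) \frac{1}{10}\right) 3 \cdot 0 = 0 \left(4 - - \frac{2}{5}\right) 3 \cdot 0 = 0 \left(4 + \frac{2}{5}\right) 3 \cdot 0 = 0 \cdot \frac{22}{5} \cdot 3 \cdot 0 = 0 \cdot \frac{66}{5} \cdot 0 = 0 \cdot 0 = 0$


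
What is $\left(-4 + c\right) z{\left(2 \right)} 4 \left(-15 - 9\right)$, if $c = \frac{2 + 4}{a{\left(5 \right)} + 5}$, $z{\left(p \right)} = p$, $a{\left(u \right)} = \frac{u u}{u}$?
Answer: $\frac{3264}{5} \approx 652.8$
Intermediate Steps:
$a{\left(u \right)} = u$ ($a{\left(u \right)} = \frac{u^{2}}{u} = u$)
$c = \frac{3}{5}$ ($c = \frac{2 + 4}{5 + 5} = \frac{6}{10} = 6 \cdot \frac{1}{10} = \frac{3}{5} \approx 0.6$)
$\left(-4 + c\right) z{\left(2 \right)} 4 \left(-15 - 9\right) = \left(-4 + \frac{3}{5}\right) 2 \cdot 4 \left(-15 - 9\right) = \left(- \frac{17}{5}\right) 2 \cdot 4 \left(-24\right) = \left(- \frac{34}{5}\right) 4 \left(-24\right) = \left(- \frac{136}{5}\right) \left(-24\right) = \frac{3264}{5}$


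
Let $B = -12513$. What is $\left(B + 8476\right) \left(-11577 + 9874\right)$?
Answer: $6875011$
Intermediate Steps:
$\left(B + 8476\right) \left(-11577 + 9874\right) = \left(-12513 + 8476\right) \left(-11577 + 9874\right) = \left(-4037\right) \left(-1703\right) = 6875011$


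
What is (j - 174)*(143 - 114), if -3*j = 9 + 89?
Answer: -17980/3 ≈ -5993.3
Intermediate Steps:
j = -98/3 (j = -(9 + 89)/3 = -⅓*98 = -98/3 ≈ -32.667)
(j - 174)*(143 - 114) = (-98/3 - 174)*(143 - 114) = -620/3*29 = -17980/3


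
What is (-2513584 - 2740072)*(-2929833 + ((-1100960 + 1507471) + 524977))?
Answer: 10498617199320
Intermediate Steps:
(-2513584 - 2740072)*(-2929833 + ((-1100960 + 1507471) + 524977)) = -5253656*(-2929833 + (406511 + 524977)) = -5253656*(-2929833 + 931488) = -5253656*(-1998345) = 10498617199320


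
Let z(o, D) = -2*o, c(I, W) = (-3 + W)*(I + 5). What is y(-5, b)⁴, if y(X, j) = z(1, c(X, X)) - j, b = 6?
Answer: 4096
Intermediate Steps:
c(I, W) = (-3 + W)*(5 + I)
y(X, j) = -2 - j (y(X, j) = -2*1 - j = -2 - j)
y(-5, b)⁴ = (-2 - 1*6)⁴ = (-2 - 6)⁴ = (-8)⁴ = 4096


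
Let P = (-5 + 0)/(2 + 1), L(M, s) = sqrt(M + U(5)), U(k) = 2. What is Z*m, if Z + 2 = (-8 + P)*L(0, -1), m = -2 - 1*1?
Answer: 6 + 29*sqrt(2) ≈ 47.012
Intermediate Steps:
L(M, s) = sqrt(2 + M) (L(M, s) = sqrt(M + 2) = sqrt(2 + M))
P = -5/3 ≈ -1.6667
m = -3 (m = -2 - 1 = -3)
Z = -2 - 29*sqrt(2)/3 (Z = -2 + (-8 - 5/3)*sqrt(2 + 0) = -2 - 29*sqrt(2)/3 ≈ -15.671)
Z*m = (-2 - 29*sqrt(2)/3)*(-3) = 6 + 29*sqrt(2)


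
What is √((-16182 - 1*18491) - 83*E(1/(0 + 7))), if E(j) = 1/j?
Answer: I*√35254 ≈ 187.76*I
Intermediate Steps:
E(j) = 1/j
√((-16182 - 1*18491) - 83*E(1/(0 + 7))) = √((-16182 - 1*18491) - 83/(1/(0 + 7))) = √((-16182 - 18491) - 83/(1/7)) = √(-34673 - 83/⅐) = √(-34673 - 83*7) = √(-34673 - 581) = √(-35254) = I*√35254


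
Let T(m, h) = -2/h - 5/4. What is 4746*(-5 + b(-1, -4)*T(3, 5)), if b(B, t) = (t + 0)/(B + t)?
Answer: -749868/25 ≈ -29995.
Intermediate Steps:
T(m, h) = -5/4 - 2/h (T(m, h) = -2/h - 5*1/4 = -2/h - 5/4 = -5/4 - 2/h)
b(B, t) = t/(B + t)
4746*(-5 + b(-1, -4)*T(3, 5)) = 4746*(-5 + (-4/(-1 - 4))*(-5/4 - 2/5)) = 4746*(-5 + (-4/(-5))*(-5/4 - 2*1/5)) = 4746*(-5 + (-4*(-1/5))*(-5/4 - 2/5)) = 4746*(-5 + (4/5)*(-33/20)) = 4746*(-5 - 33/25) = 4746*(-158/25) = -749868/25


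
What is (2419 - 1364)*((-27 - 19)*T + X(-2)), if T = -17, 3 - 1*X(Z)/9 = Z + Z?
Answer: 891475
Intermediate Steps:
X(Z) = 27 - 18*Z (X(Z) = 27 - 9*(Z + Z) = 27 - 18*Z)
(2419 - 1364)*((-27 - 19)*T + X(-2)) = (2419 - 1364)*((-27 - 19)*(-17) + (27 - 18*(-2))) = 1055*(-46*(-17) + (27 + 36)) = 1055*(782 + 63) = 1055*845 = 891475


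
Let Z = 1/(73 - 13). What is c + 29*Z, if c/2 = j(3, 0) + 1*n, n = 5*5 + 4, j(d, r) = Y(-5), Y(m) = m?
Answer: 2909/60 ≈ 48.483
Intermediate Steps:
j(d, r) = -5
n = 29 (n = 25 + 4 = 29)
Z = 1/60 ≈ 0.016667
c = 48 (c = 2*(-5 + 1*29) = 2*(-5 + 29) = 2*24 = 48)
c + 29*Z = 48 + 29*(1/60) = 48 + 29/60 = 2909/60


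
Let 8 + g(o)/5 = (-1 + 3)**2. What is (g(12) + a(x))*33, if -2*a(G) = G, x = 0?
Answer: -660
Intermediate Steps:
a(G) = -G/2
g(o) = -20 (g(o) = -40 + 5*(-1 + 3)**2 = -40 + 5*2**2 = -40 + 5*4 = -40 + 20 = -20)
(g(12) + a(x))*33 = (-20 - 1/2*0)*33 = (-20 + 0)*33 = -20*33 = -660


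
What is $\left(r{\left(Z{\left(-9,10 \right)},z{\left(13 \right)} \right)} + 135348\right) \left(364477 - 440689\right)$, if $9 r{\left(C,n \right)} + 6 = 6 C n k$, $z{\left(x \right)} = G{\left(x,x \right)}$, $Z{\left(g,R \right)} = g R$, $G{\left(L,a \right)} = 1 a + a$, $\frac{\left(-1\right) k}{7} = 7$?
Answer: $-16140736248$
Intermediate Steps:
$k = -49$ ($k = \left(-7\right) 7 = -49$)
$G{\left(L,a \right)} = 2 a$ ($G{\left(L,a \right)} = a + a = 2 a$)
$Z{\left(g,R \right)} = R g$
$z{\left(x \right)} = 2 x$
$r{\left(C,n \right)} = - \frac{2}{3} - \frac{98 C n}{3}$ ($r{\left(C,n \right)} = - \frac{2}{3} + \frac{6 C n \left(-49\right)}{9} = - \frac{2}{3} + \frac{\left(-294\right) C n}{9} = - \frac{2}{3} - \frac{98 C n}{3}$)
$\left(r{\left(Z{\left(-9,10 \right)},z{\left(13 \right)} \right)} + 135348\right) \left(364477 - 440689\right) = \left(\left(- \frac{2}{3} - \frac{98 \cdot 10 \left(-9\right) 2 \cdot 13}{3}\right) + 135348\right) \left(364477 - 440689\right) = \left(\left(- \frac{2}{3} - \left(-2940\right) 26\right) + 135348\right) \left(-76212\right) = \left(\left(- \frac{2}{3} + 76440\right) + 135348\right) \left(-76212\right) = \left(\frac{229318}{3} + 135348\right) \left(-76212\right) = \frac{635362}{3} \left(-76212\right) = -16140736248$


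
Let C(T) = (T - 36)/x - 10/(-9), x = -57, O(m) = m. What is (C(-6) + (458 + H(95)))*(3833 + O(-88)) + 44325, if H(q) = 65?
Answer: 343689580/171 ≈ 2.0099e+6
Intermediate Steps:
C(T) = 298/171 - T/57 (C(T) = (T - 36)/(-57) - 10/(-9) = (-36 + T)*(-1/57) - 10*(-⅑) = (12/19 - T/57) + 10/9 = 298/171 - T/57)
(C(-6) + (458 + H(95)))*(3833 + O(-88)) + 44325 = ((298/171 - 1/57*(-6)) + (458 + 65))*(3833 - 88) + 44325 = ((298/171 + 2/19) + 523)*3745 + 44325 = (316/171 + 523)*3745 + 44325 = (89749/171)*3745 + 44325 = 336110005/171 + 44325 = 343689580/171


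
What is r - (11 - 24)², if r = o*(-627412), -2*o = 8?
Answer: 2509479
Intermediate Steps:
o = -4 (o = -½*8 = -4)
r = 2509648 (r = -4*(-627412) = 2509648)
r - (11 - 24)² = 2509648 - (11 - 24)² = 2509648 - 1*(-13)² = 2509648 - 1*169 = 2509648 - 169 = 2509479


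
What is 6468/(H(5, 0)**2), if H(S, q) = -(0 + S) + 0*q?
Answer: 6468/25 ≈ 258.72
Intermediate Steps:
H(S, q) = -S (H(S, q) = -S + 0 = -S)
6468/(H(5, 0)**2) = 6468/((-1*5)**2) = 6468/((-5)**2) = 6468/25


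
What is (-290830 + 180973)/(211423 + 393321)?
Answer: -109857/604744 ≈ -0.18166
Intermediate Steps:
(-290830 + 180973)/(211423 + 393321) = -109857/604744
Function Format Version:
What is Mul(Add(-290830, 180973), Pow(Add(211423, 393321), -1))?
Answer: Rational(-109857, 604744) ≈ -0.18166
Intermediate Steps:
Mul(Add(-290830, 180973), Pow(Add(211423, 393321), -1)) = Mul(-109857, Pow(604744, -1)) = Mul(-109857, Rational(1, 604744)) = Rational(-109857, 604744)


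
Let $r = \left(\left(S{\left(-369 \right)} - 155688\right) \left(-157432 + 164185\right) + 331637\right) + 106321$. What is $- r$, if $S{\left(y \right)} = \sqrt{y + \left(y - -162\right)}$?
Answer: $1050923106 - 162072 i \approx 1.0509 \cdot 10^{9} - 1.6207 \cdot 10^{5} i$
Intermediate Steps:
$S{\left(y \right)} = \sqrt{162 + 2 y}$ ($S{\left(y \right)} = \sqrt{y + \left(y + 162\right)} = \sqrt{y + \left(162 + y\right)} = \sqrt{162 + 2 y}$)
$r = -1050923106 + 162072 i$ ($r = \left(\left(\sqrt{162 + 2 \left(-369\right)} - 155688\right) \left(-157432 + 164185\right) + 331637\right) + 106321 = \left(\left(\sqrt{162 - 738} - 155688\right) 6753 + 331637\right) + 106321 = \left(\left(\sqrt{-576} - 155688\right) 6753 + 331637\right) + 106321 = \left(\left(24 i - 155688\right) 6753 + 331637\right) + 106321 = \left(\left(-155688 + 24 i\right) 6753 + 331637\right) + 106321 = \left(\left(-1051361064 + 162072 i\right) + 331637\right) + 106321 = \left(-1051029427 + 162072 i\right) + 106321 = -1050923106 + 162072 i \approx -1.0509 \cdot 10^{9} + 1.6207 \cdot 10^{5} i$)
$- r = - (-1050923106 + 162072 i) = 1050923106 - 162072 i$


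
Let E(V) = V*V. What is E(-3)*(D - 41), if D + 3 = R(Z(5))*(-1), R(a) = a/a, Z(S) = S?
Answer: -405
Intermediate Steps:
E(V) = V²
R(a) = 1
D = -4 (D = -3 + 1*(-1) = -3 - 1 = -4)
E(-3)*(D - 41) = (-3)²*(-4 - 41) = 9*(-45) = -405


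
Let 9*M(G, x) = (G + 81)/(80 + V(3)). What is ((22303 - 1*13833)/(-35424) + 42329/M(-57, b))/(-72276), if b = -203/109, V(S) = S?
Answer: -23335380859/1280152512 ≈ -18.229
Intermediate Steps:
b = -203/109 (b = -203*1/109 = -203/109 ≈ -1.8624)
M(G, x) = 9/83 + G/747 (M(G, x) = ((G + 81)/(80 + 3))/9 = ((81 + G)/83)/9 = ((81 + G)*(1/83))/9 = (81/83 + G/83)/9 = 9/83 + G/747)
((22303 - 1*13833)/(-35424) + 42329/M(-57, b))/(-72276) = ((22303 - 1*13833)/(-35424) + 42329/(9/83 + (1/747)*(-57)))/(-72276) = ((22303 - 13833)*(-1/35424) + 42329/(9/83 - 19/249))*(-1/72276) = (8470*(-1/35424) + 42329/(8/249))*(-1/72276) = (-4235/17712 + 42329*(249/8))*(-1/72276) = (-4235/17712 + 10539921/8)*(-1/72276) = (23335380859/17712)*(-1/72276) = -23335380859/1280152512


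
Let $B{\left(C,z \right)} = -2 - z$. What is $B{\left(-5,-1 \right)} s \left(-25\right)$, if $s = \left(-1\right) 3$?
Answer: $-75$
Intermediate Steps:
$s = -3$
$B{\left(-5,-1 \right)} s \left(-25\right) = \left(-2 - -1\right) \left(-3\right) \left(-25\right) = \left(-2 + 1\right) \left(-3\right) \left(-25\right) = \left(-1\right) \left(-3\right) \left(-25\right) = 3 \left(-25\right) = -75$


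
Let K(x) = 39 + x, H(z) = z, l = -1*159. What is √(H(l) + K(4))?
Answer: 2*I*√29 ≈ 10.77*I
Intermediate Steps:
l = -159
√(H(l) + K(4)) = √(-159 + (39 + 4)) = √(-159 + 43) = √(-116) = 2*I*√29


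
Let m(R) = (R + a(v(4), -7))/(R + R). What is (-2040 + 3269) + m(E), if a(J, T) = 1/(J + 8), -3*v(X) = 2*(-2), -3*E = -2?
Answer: 137713/112 ≈ 1229.6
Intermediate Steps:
E = ⅔ (E = -⅓*(-2) = ⅔ ≈ 0.66667)
v(X) = 4/3 (v(X) = -2*(-2)/3 = -⅓*(-4) = 4/3)
a(J, T) = 1/(8 + J)
m(R) = (3/28 + R)/(2*R) (m(R) = (R + 1/(8 + 4/3))/(R + R) = (R + 1/(28/3))/((2*R)) = (R + 3/28)*(1/(2*R)) = (3/28 + R)*(1/(2*R)) = (3/28 + R)/(2*R))
(-2040 + 3269) + m(E) = (-2040 + 3269) + (3 + 28*(⅔))/(56*(⅔)) = 1229 + (1/56)*(3/2)*(3 + 56/3) = 1229 + (1/56)*(3/2)*(65/3) = 1229 + 65/112 = 137713/112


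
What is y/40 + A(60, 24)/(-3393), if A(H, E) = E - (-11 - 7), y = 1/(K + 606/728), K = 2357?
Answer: -120052219/9706818810 ≈ -0.012368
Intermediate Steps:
y = 364/858251 (y = 1/(2357 + 606/728) = 1/(2357 + 606*(1/728)) = 1/(2357 + 303/364) = 1/(858251/364) = 364/858251 ≈ 0.00042412)
A(H, E) = 18 + E (A(H, E) = E - 1*(-18) = E + 18 = 18 + E)
y/40 + A(60, 24)/(-3393) = (364/858251)/40 + (18 + 24)/(-3393) = (364/858251)*(1/40) + 42*(-1/3393) = 91/8582510 - 14/1131 = -120052219/9706818810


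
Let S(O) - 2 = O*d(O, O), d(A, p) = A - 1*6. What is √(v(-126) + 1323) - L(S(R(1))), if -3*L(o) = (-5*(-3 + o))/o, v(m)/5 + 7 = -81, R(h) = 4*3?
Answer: -355/222 + √883 ≈ 28.116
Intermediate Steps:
d(A, p) = -6 + A (d(A, p) = A - 6 = -6 + A)
R(h) = 12
v(m) = -440 (v(m) = -35 + 5*(-81) = -35 - 405 = -440)
S(O) = 2 + O*(-6 + O)
L(o) = -(15 - 5*o)/(3*o) (L(o) = -(-5*(-3 + o))/(3*o) = -(15 - 5*o)/(3*o))
√(v(-126) + 1323) - L(S(R(1))) = √(-440 + 1323) - (5/3 - 5/(2 + 12*(-6 + 12))) = √883 - (5/3 - 5/(2 + 12*6)) = √883 - (5/3 - 5/(2 + 72)) = √883 - (5/3 - 5/74) = √883 - 1*355/222 = √883 - 355/222 = -355/222 + √883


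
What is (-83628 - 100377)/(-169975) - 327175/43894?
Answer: -9506971031/1492176530 ≈ -6.3712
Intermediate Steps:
(-83628 - 100377)/(-169975) - 327175/43894 = -184005*(-1/169975) - 327175*1/43894 = 36801/33995 - 327175/43894 = -9506971031/1492176530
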